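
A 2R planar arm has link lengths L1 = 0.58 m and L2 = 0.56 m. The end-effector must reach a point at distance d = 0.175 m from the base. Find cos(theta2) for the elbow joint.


cos(th2) = (d^2 - L1^2 - L2^2)/(2*L1*L2) = (0.175^2 - 0.58^2 - 0.56^2)/(2*0.58*0.56) = -0.9535

-0.9535


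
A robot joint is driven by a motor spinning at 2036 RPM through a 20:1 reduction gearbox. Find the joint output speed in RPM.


omega_joint = omega_motor / N = 2036 / 20 = 101.8000

101.8000 RPM


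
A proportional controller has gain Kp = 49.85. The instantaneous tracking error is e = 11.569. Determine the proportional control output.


u_P = Kp * e = 49.85 * 11.569 = 576.7147

576.7147


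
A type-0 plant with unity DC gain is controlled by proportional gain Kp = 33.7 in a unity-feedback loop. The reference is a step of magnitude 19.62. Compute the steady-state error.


e_ss = R/(1 + Kp) = 19.62/(1 + 33.7) = 19.62/34.7000 = 0.5654

0.5654


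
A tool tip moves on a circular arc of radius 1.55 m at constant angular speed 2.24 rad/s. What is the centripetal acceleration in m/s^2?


a_c = omega^2 * r = 2.24^2 * 1.55 = 7.7773

7.7773 m/s^2


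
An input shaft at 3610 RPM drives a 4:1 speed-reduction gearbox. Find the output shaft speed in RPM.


omega_out = omega_in / N = 3610 / 4 = 902.5000

902.5000 RPM


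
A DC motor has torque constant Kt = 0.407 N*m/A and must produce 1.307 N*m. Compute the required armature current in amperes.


I = tau / Kt = 1.307/0.407 = 3.2113

3.2113 A


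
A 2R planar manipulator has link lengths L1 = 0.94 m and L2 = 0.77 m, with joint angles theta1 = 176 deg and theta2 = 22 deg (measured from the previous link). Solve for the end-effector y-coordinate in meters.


y = L1*sin(th1) + L2*sin(th1+th2) = 0.94*sin(176 deg) + 0.77*sin(198 deg) = -0.1724

-0.1724 m


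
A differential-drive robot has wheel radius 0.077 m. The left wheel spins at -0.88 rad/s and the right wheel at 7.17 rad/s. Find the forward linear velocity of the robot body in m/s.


v = r*(wR + wL)/2 = 0.077*(7.17 + -0.88)/2 = 0.2422

0.2422 m/s


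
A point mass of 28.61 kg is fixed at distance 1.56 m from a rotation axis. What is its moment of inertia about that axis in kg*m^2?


I = m*r^2 = 28.61*1.56^2 = 69.6253

69.6253 kg*m^2


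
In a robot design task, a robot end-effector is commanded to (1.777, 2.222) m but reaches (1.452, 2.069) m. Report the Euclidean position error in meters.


dx = 1.452 - (1.777) = -0.3250, dy = 2.069 - (2.222) = -0.1530
err = sqrt(0.105625 + 0.023409) = 0.3592

0.3592 m


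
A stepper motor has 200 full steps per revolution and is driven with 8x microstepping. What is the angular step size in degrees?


step = 360/(200*8) = 360/1600 = 0.2250

0.2250 degrees


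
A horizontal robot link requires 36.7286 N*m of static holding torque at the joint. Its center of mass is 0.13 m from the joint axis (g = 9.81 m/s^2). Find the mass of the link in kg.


m = tau / (g*L) = 36.7286 / (9.81 * 0.13) = 28.8000

28.8000 kg


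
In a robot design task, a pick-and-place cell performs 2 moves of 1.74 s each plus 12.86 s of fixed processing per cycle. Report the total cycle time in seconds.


T = 2*1.74 + 12.86 = 16.3400

16.3400 s


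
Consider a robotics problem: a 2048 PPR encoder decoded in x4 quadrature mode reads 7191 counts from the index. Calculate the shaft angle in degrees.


angle = counts * 360 / (PPR*4) = 7191 * 360 / 8192 = 316.0107

316.0107 degrees


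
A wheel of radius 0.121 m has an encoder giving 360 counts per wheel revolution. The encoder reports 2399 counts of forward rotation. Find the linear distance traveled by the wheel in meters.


revs = 2399/360 = 6.663889
d = revs * 2*pi*r = 6.663889 * 2*pi*0.121 = 5.0663

5.0663 m


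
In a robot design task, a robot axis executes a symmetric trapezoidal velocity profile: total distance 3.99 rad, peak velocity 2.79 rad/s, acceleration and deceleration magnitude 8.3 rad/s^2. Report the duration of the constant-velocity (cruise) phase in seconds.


t_acc = v/a = 0.336145 s, d_acc = v^2/(2a) = 0.468922 rad each
d_cruise = 3.99 - 2*0.468922 = 3.052156 rad
t_cruise = d_cruise/v = 3.052156/2.79 = 1.0940

1.0940 s


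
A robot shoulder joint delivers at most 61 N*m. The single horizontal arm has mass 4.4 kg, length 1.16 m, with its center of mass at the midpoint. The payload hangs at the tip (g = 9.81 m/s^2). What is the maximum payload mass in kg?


tau_arm = m_arm*g*(L/2) = 4.4*9.81*1.16/2 = 25.0351 N*m
tau_payload = tau_max - tau_arm = 61 - 25.0351 = 35.9649
m_payload = tau_payload / (g*L) = 35.9649 / (9.81*1.16) = 3.1605

3.1605 kg


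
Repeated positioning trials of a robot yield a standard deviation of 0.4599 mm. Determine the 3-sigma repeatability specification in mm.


repeatability = 3*sigma = 3*0.4599 = 1.3797

1.3797 mm


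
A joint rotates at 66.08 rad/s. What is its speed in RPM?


RPM = 66.08 * 60/(2*pi) = 631.0175

631.0175 RPM


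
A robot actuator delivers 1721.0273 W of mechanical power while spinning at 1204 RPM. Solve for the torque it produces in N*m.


omega = 1204 * 2*pi/60 = 126.082585 rad/s
tau = P / omega = 1721.0273 / 126.082585 = 13.6500

13.6500 N*m


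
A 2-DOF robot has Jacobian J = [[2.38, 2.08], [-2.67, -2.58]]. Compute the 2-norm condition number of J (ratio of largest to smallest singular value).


JJ^T eigenvalues: trace(JJ^T) = 23.7761, det(JJ^T) = det(J)^2 = 0.34433424
s_max^2 = (23.7761 + sqrt(563.92559425))/2 = 23.76160880
s_min^2 = (23.7761 - sqrt(563.92559425))/2 = 0.01449120
kappa = s_max/s_min = sqrt(23.76160880/0.01449120) = 40.4935

40.4935


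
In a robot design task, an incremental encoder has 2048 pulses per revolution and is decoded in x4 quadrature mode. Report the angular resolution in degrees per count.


resolution = 360 / (PPR * 4) = 360 / 8192 = 0.0439

0.0439 degrees


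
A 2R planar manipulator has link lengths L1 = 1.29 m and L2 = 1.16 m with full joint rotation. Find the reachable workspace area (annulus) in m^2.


r_max = L1 + L2 = 2.4500, r_min = |L1 - L2| = 0.1300
A = pi*(r_max^2 - r_min^2) = pi*(6.0025 - 0.0169) = 18.8043

18.8043 m^2


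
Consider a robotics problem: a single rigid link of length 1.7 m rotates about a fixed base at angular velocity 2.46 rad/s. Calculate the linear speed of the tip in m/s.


v = L*omega = 1.7 * 2.46 = 4.1820

4.1820 m/s


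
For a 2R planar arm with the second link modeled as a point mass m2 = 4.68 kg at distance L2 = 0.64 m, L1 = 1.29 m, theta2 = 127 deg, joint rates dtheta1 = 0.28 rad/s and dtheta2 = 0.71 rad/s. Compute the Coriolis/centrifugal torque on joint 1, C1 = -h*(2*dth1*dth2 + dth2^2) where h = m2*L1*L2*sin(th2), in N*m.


h = m2*L1*L2*sin(th2) = 4.68*1.29*0.64*sin(127 deg) = 3.085774
C1 = -h*(2*0.28*0.71 + 0.71^2) = -3.085774*0.9017 = -2.7824

-2.7824 N*m


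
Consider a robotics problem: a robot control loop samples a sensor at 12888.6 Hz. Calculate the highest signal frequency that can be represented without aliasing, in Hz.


f_max = f_s/2 = 12888.6/2 = 6444.3000

6444.3000 Hz


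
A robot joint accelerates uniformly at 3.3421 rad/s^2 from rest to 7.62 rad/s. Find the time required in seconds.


t = delta_omega / alpha = 7.62 / 3.3421 = 2.2800

2.2800 s


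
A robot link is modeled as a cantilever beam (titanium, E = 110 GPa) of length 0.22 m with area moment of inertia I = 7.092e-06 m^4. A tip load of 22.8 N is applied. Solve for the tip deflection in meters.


delta = F*L^3/(3*E*I) = 22.8*0.22^3/(3*1.100e+11*7.092e-06)
      = 0.2427744/2340360 = 1.0373e-07

1.0373e-07 m


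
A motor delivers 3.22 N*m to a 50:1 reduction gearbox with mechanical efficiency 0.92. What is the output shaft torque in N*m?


tau_out = tau_in * N * eta = 3.22 * 50 * 0.92 = 148.1200

148.1200 N*m


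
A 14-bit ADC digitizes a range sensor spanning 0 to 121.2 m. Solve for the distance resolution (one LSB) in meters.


res = range / 2^n = 121.2/2^14 = 121.2/16384 = 0.0074

0.0074 m


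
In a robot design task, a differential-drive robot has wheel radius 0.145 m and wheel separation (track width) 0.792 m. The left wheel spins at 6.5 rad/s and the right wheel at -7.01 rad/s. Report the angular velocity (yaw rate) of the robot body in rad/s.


omega = r*(wR - wL)/L = 0.145*(-7.01 - (6.5))/0.792 = -2.4734

-2.4734 rad/s


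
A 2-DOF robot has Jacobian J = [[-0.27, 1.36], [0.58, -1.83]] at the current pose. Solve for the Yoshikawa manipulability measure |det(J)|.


det(J) = -0.27*-1.83 - (1.36)*(0.58) = -0.2947
|det(J)| = 0.2947

0.2947


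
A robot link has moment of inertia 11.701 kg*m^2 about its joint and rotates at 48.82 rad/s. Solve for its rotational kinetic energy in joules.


KE = (1/2)*I*omega^2 = 0.5*11.701*48.82^2 = 13944.0372

13944.0372 J


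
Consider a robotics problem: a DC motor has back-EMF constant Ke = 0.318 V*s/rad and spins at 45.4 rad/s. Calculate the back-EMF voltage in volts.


V_emf = Ke * omega = 0.318*45.4 = 14.4372

14.4372 V


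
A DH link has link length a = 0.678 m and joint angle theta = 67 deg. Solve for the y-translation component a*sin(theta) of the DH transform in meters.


a*sin(theta) = 0.678*sin(67 deg) = 0.6241

0.6241 m


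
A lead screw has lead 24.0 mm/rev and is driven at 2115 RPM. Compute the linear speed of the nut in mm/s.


v = lead * (RPM/60) = 24.0*2115/60 = 846.0000

846.0000 mm/s


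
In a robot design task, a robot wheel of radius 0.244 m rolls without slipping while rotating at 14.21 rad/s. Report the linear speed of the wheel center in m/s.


v = omega * r = 14.21 * 0.244 = 3.4672

3.4672 m/s


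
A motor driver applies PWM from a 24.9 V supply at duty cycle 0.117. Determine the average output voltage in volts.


V_avg = V_supply * D = 24.9*0.117 = 2.9133

2.9133 V


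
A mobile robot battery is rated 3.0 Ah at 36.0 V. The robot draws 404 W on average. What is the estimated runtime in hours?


E = 3.0*36.0 = 108.0000 Wh
t = E/P = 108.0000/404 = 0.2673

0.2673 hours


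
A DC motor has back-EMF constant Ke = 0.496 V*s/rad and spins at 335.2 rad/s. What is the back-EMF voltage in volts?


V_emf = Ke * omega = 0.496*335.2 = 166.2592

166.2592 V


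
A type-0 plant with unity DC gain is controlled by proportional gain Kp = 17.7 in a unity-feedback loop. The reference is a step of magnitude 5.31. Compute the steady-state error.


e_ss = R/(1 + Kp) = 5.31/(1 + 17.7) = 5.31/18.7000 = 0.2840

0.2840


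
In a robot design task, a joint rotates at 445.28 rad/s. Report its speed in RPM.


RPM = 445.28 * 60/(2*pi) = 4252.1108

4252.1108 RPM


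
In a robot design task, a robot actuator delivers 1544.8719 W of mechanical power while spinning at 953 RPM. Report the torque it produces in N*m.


omega = 953 * 2*pi/60 = 99.797927 rad/s
tau = P / omega = 1544.8719 / 99.797927 = 15.4800

15.4800 N*m


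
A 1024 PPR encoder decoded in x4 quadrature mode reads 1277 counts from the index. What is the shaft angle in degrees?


angle = counts * 360 / (PPR*4) = 1277 * 360 / 4096 = 112.2363

112.2363 degrees


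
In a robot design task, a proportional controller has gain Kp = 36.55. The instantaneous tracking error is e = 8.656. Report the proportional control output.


u_P = Kp * e = 36.55 * 8.656 = 316.3768

316.3768


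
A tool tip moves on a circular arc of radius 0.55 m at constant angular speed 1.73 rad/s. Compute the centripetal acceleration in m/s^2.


a_c = omega^2 * r = 1.73^2 * 0.55 = 1.6461

1.6461 m/s^2


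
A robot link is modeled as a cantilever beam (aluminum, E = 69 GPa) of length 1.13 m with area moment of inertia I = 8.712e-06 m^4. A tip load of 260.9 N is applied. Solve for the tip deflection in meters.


delta = F*L^3/(3*E*I) = 260.9*1.13^3/(3*6.900e+10*8.712e-06)
      = 376.4518273/1803384 = 2.0875e-04

2.0875e-04 m


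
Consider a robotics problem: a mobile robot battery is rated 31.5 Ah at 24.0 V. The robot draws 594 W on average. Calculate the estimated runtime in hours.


E = 31.5*24.0 = 756.0000 Wh
t = E/P = 756.0000/594 = 1.2727

1.2727 hours


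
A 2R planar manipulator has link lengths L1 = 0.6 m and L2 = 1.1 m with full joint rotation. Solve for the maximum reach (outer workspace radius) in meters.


r_max = L1 + L2 = 0.6 + 1.1 = 1.7000

1.7000 m


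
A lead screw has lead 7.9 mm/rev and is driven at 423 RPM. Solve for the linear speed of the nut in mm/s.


v = lead * (RPM/60) = 7.9*423/60 = 55.6950

55.6950 mm/s


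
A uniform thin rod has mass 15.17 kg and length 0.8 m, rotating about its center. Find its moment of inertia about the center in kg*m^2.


I = (1/12)*m*L^2 = (1/12)*15.17*0.8^2 = 0.8091

0.8091 kg*m^2


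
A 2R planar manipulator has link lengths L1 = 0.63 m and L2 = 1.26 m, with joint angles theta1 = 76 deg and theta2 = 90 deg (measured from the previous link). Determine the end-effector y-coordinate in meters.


y = L1*sin(th1) + L2*sin(th1+th2) = 0.63*sin(76 deg) + 1.26*sin(166 deg) = 0.9161

0.9161 m


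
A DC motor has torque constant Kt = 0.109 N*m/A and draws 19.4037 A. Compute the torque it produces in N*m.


tau = Kt * I = 0.109*19.4037 = 2.1150

2.1150 N*m


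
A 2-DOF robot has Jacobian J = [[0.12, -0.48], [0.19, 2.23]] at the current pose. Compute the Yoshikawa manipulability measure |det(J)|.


det(J) = 0.12*2.23 - (-0.48)*(0.19) = 0.3588
|det(J)| = 0.3588

0.3588


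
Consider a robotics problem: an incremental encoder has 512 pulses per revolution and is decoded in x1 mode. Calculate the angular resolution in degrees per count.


resolution = 360 / (PPR * 1) = 360 / 512 = 0.7031

0.7031 degrees


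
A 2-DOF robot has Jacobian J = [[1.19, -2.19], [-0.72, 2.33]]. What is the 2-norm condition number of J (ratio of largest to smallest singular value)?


JJ^T eigenvalues: trace(JJ^T) = 12.1595, det(JJ^T) = det(J)^2 = 1.43017681
s_max^2 = (12.1595 + sqrt(142.13273301))/2 = 12.04072167
s_min^2 = (12.1595 - sqrt(142.13273301))/2 = 0.11877833
kappa = s_max/s_min = sqrt(12.04072167/0.11877833) = 10.0683

10.0683


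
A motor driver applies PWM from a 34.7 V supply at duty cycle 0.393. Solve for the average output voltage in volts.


V_avg = V_supply * D = 34.7*0.393 = 13.6371

13.6371 V


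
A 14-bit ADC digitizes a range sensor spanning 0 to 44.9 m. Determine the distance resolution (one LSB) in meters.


res = range / 2^n = 44.9/2^14 = 44.9/16384 = 0.0027

0.0027 m


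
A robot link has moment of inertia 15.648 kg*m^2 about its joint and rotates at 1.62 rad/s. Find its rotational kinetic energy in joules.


KE = (1/2)*I*omega^2 = 0.5*15.648*1.62^2 = 20.5333

20.5333 J


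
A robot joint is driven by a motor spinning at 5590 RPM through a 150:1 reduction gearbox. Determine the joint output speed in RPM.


omega_joint = omega_motor / N = 5590 / 150 = 37.2667

37.2667 RPM


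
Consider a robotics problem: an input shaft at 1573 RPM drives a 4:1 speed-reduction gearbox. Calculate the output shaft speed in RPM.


omega_out = omega_in / N = 1573 / 4 = 393.2500

393.2500 RPM


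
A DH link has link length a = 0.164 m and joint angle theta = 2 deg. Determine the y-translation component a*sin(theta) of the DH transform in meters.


a*sin(theta) = 0.164*sin(2 deg) = 0.0057

0.0057 m


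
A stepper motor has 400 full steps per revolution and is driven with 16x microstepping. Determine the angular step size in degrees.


step = 360/(400*16) = 360/6400 = 0.0563

0.0563 degrees


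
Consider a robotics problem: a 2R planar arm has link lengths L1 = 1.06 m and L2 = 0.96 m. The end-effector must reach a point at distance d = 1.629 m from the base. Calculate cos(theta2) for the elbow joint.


cos(th2) = (d^2 - L1^2 - L2^2)/(2*L1*L2) = (1.629^2 - 1.06^2 - 0.96^2)/(2*1.06*0.96) = 0.2990

0.2990


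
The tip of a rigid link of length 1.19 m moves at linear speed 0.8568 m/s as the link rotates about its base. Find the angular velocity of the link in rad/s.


omega = v / L = 0.8568 / 1.19 = 0.7200

0.7200 rad/s


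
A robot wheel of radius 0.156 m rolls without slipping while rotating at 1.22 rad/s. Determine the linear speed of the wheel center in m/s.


v = omega * r = 1.22 * 0.156 = 0.1903

0.1903 m/s


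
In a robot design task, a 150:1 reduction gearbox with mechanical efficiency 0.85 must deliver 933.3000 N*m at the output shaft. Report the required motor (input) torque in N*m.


tau_in = tau_out / (N * eta) = 933.3000 / (150 * 0.85) = 7.3200

7.3200 N*m


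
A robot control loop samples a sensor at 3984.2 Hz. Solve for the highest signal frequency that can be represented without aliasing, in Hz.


f_max = f_s/2 = 3984.2/2 = 1992.1000

1992.1000 Hz


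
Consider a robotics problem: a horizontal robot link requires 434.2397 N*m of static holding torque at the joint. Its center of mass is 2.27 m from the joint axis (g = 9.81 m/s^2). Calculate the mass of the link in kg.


m = tau / (g*L) = 434.2397 / (9.81 * 2.27) = 19.5000

19.5000 kg


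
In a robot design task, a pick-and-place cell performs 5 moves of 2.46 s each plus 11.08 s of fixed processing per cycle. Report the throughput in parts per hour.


T_cycle = 5*2.46 + 11.08 = 23.3800 s
rate = 3600/T = 153.9778

153.9778 parts/hour


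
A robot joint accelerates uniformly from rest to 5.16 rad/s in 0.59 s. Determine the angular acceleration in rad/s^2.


alpha = delta_omega / t = 5.16 / 0.59 = 8.7458

8.7458 rad/s^2


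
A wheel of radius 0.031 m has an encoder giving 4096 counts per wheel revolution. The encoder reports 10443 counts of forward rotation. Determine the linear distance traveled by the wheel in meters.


revs = 10443/4096 = 2.549561
d = revs * 2*pi*r = 2.549561 * 2*pi*0.031 = 0.4966

0.4966 m


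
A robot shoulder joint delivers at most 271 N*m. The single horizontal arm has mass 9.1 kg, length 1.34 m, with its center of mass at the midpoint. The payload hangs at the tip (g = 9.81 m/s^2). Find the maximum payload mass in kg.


tau_arm = m_arm*g*(L/2) = 9.1*9.81*1.34/2 = 59.8116 N*m
tau_payload = tau_max - tau_arm = 271 - 59.8116 = 211.1884
m_payload = tau_payload / (g*L) = 211.1884 / (9.81*1.34) = 16.0656

16.0656 kg


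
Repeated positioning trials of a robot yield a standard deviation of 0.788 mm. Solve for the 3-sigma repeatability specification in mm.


repeatability = 3*sigma = 3*0.788 = 2.3640

2.3640 mm


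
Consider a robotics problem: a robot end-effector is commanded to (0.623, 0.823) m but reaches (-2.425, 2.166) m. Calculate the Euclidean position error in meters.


dx = -2.425 - (0.623) = -3.0480, dy = 2.166 - (0.823) = 1.3430
err = sqrt(9.290304 + 1.803649) = 3.3308

3.3308 m


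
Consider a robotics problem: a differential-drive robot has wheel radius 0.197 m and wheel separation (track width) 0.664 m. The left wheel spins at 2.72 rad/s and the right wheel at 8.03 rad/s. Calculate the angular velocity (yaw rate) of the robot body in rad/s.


omega = r*(wR - wL)/L = 0.197*(8.03 - (2.72))/0.664 = 1.5754

1.5754 rad/s


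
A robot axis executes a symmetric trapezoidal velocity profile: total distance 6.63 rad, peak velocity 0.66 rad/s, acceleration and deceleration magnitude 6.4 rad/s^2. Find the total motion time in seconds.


t_acc = v/a = 0.66/6.4 = 0.103125 s
d_acc = v^2/(2a) = 0.034031 rad (each ramp)
d_cruise = 6.63 - 2*0.034031 = 6.561938 rad
t_cruise = 6.561938/0.66 = 9.942330 s
t_total = 2*0.103125 + 9.942330 = 10.1486

10.1486 s


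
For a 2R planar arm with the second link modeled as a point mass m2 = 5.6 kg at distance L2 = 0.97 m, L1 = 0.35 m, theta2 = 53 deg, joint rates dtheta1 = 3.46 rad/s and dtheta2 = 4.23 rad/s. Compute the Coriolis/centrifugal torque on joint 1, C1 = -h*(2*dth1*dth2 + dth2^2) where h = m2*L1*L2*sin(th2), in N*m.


h = m2*L1*L2*sin(th2) = 5.6*0.35*0.97*sin(53 deg) = 1.518366
C1 = -h*(2*3.46*4.23 + 4.23^2) = -1.518366*47.1645 = -71.6130

-71.6130 N*m


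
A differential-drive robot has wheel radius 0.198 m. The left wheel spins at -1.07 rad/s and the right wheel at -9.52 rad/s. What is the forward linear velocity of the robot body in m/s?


v = r*(wR + wL)/2 = 0.198*(-9.52 + -1.07)/2 = -1.0484

-1.0484 m/s


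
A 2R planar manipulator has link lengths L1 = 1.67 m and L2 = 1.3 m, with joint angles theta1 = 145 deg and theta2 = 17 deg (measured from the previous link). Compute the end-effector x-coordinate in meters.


x = L1*cos(th1) + L2*cos(th1+th2) = 1.67*cos(145 deg) + 1.3*cos(162 deg) = -2.6044

-2.6044 m


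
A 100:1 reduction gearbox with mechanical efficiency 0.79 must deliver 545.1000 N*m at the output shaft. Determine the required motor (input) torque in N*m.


tau_in = tau_out / (N * eta) = 545.1000 / (100 * 0.79) = 6.9000

6.9000 N*m


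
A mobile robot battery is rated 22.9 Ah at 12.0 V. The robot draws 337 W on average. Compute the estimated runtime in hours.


E = 22.9*12.0 = 274.8000 Wh
t = E/P = 274.8000/337 = 0.8154

0.8154 hours


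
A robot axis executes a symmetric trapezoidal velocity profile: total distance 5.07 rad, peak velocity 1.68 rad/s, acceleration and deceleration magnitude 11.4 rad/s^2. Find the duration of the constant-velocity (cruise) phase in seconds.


t_acc = v/a = 0.147368 s, d_acc = v^2/(2a) = 0.123789 rad each
d_cruise = 5.07 - 2*0.123789 = 4.822422 rad
t_cruise = d_cruise/v = 4.822422/1.68 = 2.8705

2.8705 s


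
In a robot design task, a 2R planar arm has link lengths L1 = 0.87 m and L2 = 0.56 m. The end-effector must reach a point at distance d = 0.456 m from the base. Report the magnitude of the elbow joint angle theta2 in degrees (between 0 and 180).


cos(th2) = (d^2 - L1^2 - L2^2)/(2*L1*L2) = (0.456^2 - 0.87^2 - 0.56^2)/(2*0.87*0.56) = -0.88522578
th2 = acos(-0.88522578) = 152.2793 deg

152.2793 degrees


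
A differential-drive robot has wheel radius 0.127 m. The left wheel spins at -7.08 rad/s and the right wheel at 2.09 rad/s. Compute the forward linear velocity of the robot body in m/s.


v = r*(wR + wL)/2 = 0.127*(2.09 + -7.08)/2 = -0.3169

-0.3169 m/s


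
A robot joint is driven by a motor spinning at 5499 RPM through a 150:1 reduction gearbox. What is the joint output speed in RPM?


omega_joint = omega_motor / N = 5499 / 150 = 36.6600

36.6600 RPM


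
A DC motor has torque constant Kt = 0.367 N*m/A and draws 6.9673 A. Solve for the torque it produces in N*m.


tau = Kt * I = 0.367*6.9673 = 2.5570

2.5570 N*m


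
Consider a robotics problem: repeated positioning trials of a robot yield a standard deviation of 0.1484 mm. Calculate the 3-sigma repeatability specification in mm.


repeatability = 3*sigma = 3*0.1484 = 0.4452

0.4452 mm


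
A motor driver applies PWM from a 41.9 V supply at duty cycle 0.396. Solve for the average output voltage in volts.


V_avg = V_supply * D = 41.9*0.396 = 16.5924

16.5924 V


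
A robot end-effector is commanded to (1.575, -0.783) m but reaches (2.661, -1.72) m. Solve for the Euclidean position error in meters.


dx = 2.661 - (1.575) = 1.0860, dy = -1.72 - (-0.783) = -0.9370
err = sqrt(1.179396 + 0.877969) = 1.4344

1.4344 m


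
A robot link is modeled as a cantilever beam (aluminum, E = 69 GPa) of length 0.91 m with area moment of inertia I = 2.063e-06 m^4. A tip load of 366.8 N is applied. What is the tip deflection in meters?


delta = F*L^3/(3*E*I) = 366.8*0.91^3/(3*6.900e+10*2.063e-06)
      = 276.4098428/427041 = 6.4727e-04

6.4727e-04 m


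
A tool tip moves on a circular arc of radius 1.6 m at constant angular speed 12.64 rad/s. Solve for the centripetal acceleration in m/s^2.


a_c = omega^2 * r = 12.64^2 * 1.6 = 255.6314

255.6314 m/s^2


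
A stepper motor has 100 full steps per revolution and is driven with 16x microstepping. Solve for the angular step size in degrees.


step = 360/(100*16) = 360/1600 = 0.2250

0.2250 degrees


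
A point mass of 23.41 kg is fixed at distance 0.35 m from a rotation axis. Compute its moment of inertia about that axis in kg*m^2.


I = m*r^2 = 23.41*0.35^2 = 2.8677

2.8677 kg*m^2


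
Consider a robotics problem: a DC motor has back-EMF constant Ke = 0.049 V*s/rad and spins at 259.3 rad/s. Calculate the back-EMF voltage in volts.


V_emf = Ke * omega = 0.049*259.3 = 12.7057

12.7057 V


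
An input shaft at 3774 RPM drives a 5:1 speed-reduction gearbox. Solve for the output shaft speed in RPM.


omega_out = omega_in / N = 3774 / 5 = 754.8000

754.8000 RPM


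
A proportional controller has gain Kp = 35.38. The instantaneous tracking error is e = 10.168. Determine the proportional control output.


u_P = Kp * e = 35.38 * 10.168 = 359.7438

359.7438


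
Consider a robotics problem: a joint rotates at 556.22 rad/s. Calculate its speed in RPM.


RPM = 556.22 * 60/(2*pi) = 5311.5097

5311.5097 RPM


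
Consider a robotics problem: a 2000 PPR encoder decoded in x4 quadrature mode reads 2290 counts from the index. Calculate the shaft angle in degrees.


angle = counts * 360 / (PPR*4) = 2290 * 360 / 8000 = 103.0500

103.0500 degrees


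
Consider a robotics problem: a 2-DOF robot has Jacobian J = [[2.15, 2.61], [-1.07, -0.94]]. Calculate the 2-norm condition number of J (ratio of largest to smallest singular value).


JJ^T eigenvalues: trace(JJ^T) = 13.4631, det(JJ^T) = det(J)^2 = 0.59552089
s_max^2 = (13.4631 + sqrt(178.87297805))/2 = 13.41872014
s_min^2 = (13.4631 - sqrt(178.87297805))/2 = 0.04437986
kappa = s_max/s_min = sqrt(13.41872014/0.04437986) = 17.3885

17.3885


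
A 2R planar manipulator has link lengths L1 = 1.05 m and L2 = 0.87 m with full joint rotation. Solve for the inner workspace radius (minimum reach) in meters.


r_min = |L1 - L2| = |1.05 - 0.87| = 0.1800

0.1800 m


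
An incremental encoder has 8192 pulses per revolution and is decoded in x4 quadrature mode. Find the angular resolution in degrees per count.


resolution = 360 / (PPR * 4) = 360 / 32768 = 0.0110

0.0110 degrees


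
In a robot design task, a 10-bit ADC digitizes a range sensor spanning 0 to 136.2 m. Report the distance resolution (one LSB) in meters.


res = range / 2^n = 136.2/2^10 = 136.2/1024 = 0.1330

0.1330 m


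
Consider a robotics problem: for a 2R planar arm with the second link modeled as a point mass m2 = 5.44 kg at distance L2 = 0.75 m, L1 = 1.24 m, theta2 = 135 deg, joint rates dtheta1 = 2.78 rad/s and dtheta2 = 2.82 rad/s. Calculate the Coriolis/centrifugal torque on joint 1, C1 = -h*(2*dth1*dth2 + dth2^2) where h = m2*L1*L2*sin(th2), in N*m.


h = m2*L1*L2*sin(th2) = 5.44*1.24*0.75*sin(135 deg) = 3.577395
C1 = -h*(2*2.78*2.82 + 2.82^2) = -3.577395*23.6316 = -84.5396

-84.5396 N*m


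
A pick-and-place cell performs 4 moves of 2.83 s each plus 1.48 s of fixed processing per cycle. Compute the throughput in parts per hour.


T_cycle = 4*2.83 + 1.48 = 12.8000 s
rate = 3600/T = 281.2500

281.2500 parts/hour


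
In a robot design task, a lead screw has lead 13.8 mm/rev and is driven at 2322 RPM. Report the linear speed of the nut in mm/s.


v = lead * (RPM/60) = 13.8*2322/60 = 534.0600

534.0600 mm/s


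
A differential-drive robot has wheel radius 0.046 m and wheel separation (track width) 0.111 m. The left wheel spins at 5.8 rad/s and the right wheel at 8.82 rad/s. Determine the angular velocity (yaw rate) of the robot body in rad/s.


omega = r*(wR - wL)/L = 0.046*(8.82 - (5.8))/0.111 = 1.2515

1.2515 rad/s


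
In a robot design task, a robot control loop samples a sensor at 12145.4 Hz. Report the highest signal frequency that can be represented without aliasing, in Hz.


f_max = f_s/2 = 12145.4/2 = 6072.7000

6072.7000 Hz


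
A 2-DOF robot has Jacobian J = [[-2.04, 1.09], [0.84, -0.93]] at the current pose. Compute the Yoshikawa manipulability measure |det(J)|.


det(J) = -2.04*-0.93 - (1.09)*(0.84) = 0.9816
|det(J)| = 0.9816

0.9816


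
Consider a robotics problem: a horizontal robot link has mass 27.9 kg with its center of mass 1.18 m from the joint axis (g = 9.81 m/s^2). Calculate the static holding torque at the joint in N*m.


tau = m*g*L = 27.9 * 9.81 * 1.18 = 322.9648

322.9648 N*m


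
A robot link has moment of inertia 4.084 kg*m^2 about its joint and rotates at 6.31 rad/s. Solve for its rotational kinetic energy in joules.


KE = (1/2)*I*omega^2 = 0.5*4.084*6.31^2 = 81.3045

81.3045 J


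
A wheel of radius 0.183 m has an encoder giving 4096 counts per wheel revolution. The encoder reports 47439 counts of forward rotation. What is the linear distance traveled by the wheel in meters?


revs = 47439/4096 = 11.581787
d = revs * 2*pi*r = 11.581787 * 2*pi*0.183 = 13.3170

13.3170 m


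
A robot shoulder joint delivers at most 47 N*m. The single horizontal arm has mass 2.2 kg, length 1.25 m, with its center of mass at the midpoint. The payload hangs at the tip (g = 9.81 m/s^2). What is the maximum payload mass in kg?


tau_arm = m_arm*g*(L/2) = 2.2*9.81*1.25/2 = 13.4888 N*m
tau_payload = tau_max - tau_arm = 47 - 13.4888 = 33.5112
m_payload = tau_payload / (g*L) = 33.5112 / (9.81*1.25) = 2.7328

2.7328 kg


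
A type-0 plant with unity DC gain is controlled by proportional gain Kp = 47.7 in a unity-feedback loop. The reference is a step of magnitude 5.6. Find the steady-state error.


e_ss = R/(1 + Kp) = 5.6/(1 + 47.7) = 5.6/48.7000 = 0.1150

0.1150


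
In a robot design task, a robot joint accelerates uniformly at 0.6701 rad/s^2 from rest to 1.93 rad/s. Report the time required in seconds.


t = delta_omega / alpha = 1.93 / 0.6701 = 2.8802

2.8802 s


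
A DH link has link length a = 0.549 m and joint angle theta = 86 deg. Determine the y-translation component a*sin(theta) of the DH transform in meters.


a*sin(theta) = 0.549*sin(86 deg) = 0.5477

0.5477 m


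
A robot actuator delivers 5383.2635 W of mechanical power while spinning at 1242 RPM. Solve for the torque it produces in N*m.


omega = 1242 * 2*pi/60 = 130.061936 rad/s
tau = P / omega = 5383.2635 / 130.061936 = 41.3900

41.3900 N*m


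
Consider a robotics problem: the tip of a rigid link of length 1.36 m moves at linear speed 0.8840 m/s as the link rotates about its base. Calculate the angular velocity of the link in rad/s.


omega = v / L = 0.8840 / 1.36 = 0.6500

0.6500 rad/s


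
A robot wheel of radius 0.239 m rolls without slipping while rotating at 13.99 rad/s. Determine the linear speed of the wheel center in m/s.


v = omega * r = 13.99 * 0.239 = 3.3436

3.3436 m/s


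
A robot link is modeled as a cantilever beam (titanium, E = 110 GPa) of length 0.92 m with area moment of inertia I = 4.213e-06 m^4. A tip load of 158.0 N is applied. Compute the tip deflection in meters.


delta = F*L^3/(3*E*I) = 158.0*0.92^3/(3*1.100e+11*4.213e-06)
      = 123.032704/1390290 = 8.8494e-05

8.8494e-05 m


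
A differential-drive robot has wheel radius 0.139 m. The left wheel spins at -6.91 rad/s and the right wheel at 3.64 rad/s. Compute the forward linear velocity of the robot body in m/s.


v = r*(wR + wL)/2 = 0.139*(3.64 + -6.91)/2 = -0.2273

-0.2273 m/s


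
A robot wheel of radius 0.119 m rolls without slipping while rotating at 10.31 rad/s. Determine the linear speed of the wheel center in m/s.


v = omega * r = 10.31 * 0.119 = 1.2269

1.2269 m/s


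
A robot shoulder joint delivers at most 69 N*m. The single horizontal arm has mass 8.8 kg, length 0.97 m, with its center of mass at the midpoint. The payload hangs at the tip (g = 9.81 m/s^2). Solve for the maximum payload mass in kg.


tau_arm = m_arm*g*(L/2) = 8.8*9.81*0.97/2 = 41.8691 N*m
tau_payload = tau_max - tau_arm = 69 - 41.8691 = 27.1309
m_payload = tau_payload / (g*L) = 27.1309 / (9.81*0.97) = 2.8512

2.8512 kg


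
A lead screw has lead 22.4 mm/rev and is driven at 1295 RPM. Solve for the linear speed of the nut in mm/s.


v = lead * (RPM/60) = 22.4*1295/60 = 483.4667

483.4667 mm/s


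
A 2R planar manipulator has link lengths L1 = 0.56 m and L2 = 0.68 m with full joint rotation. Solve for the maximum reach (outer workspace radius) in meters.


r_max = L1 + L2 = 0.56 + 0.68 = 1.2400

1.2400 m


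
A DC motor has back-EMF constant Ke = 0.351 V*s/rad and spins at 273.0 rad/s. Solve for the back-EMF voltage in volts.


V_emf = Ke * omega = 0.351*273.0 = 95.8230

95.8230 V


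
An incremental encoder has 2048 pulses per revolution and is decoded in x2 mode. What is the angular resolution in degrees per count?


resolution = 360 / (PPR * 2) = 360 / 4096 = 0.0879

0.0879 degrees


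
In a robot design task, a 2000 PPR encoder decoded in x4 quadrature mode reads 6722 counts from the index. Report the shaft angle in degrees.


angle = counts * 360 / (PPR*4) = 6722 * 360 / 8000 = 302.4900

302.4900 degrees


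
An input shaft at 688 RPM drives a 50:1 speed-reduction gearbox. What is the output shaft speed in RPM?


omega_out = omega_in / N = 688 / 50 = 13.7600

13.7600 RPM


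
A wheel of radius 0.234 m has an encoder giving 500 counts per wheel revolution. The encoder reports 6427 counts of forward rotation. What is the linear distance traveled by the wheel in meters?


revs = 6427/500 = 12.854000
d = revs * 2*pi*r = 12.854000 * 2*pi*0.234 = 18.8988

18.8988 m


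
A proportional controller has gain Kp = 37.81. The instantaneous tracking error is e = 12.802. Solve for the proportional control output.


u_P = Kp * e = 37.81 * 12.802 = 484.0436

484.0436


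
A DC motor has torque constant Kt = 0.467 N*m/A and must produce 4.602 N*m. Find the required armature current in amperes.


I = tau / Kt = 4.602/0.467 = 9.8544

9.8544 A


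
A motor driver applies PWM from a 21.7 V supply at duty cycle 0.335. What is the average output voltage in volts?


V_avg = V_supply * D = 21.7*0.335 = 7.2695

7.2695 V


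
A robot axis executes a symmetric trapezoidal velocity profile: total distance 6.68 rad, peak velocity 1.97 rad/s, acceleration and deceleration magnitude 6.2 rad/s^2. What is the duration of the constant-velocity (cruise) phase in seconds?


t_acc = v/a = 0.317742 s, d_acc = v^2/(2a) = 0.312976 rad each
d_cruise = 6.68 - 2*0.312976 = 6.054048 rad
t_cruise = d_cruise/v = 6.054048/1.97 = 3.0731

3.0731 s


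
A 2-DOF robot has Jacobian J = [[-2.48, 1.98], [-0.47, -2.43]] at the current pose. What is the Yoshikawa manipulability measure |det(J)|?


det(J) = -2.48*-2.43 - (1.98)*(-0.47) = 6.9570
|det(J)| = 6.9570

6.9570


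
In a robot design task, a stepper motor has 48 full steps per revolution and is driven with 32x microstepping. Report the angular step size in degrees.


step = 360/(48*32) = 360/1536 = 0.2344

0.2344 degrees


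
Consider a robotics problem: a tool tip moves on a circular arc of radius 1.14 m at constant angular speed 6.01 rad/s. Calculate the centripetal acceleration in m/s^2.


a_c = omega^2 * r = 6.01^2 * 1.14 = 41.1769

41.1769 m/s^2


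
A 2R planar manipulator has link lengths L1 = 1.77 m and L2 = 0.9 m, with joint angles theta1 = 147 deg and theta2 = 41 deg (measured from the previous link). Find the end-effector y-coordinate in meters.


y = L1*sin(th1) + L2*sin(th1+th2) = 1.77*sin(147 deg) + 0.9*sin(188 deg) = 0.8388

0.8388 m


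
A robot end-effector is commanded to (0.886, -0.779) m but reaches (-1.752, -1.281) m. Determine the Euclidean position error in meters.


dx = -1.752 - (0.886) = -2.6380, dy = -1.281 - (-0.779) = -0.5020
err = sqrt(6.959044 + 0.252004) = 2.6853

2.6853 m


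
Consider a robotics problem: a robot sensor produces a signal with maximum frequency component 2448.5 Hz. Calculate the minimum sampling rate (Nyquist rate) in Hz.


f_s,min = 2*f_max = 2*2448.5 = 4897.0000

4897.0000 Hz


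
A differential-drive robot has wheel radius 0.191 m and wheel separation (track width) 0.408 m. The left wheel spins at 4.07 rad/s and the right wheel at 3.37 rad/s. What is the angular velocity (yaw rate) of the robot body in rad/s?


omega = r*(wR - wL)/L = 0.191*(3.37 - (4.07))/0.408 = -0.3277

-0.3277 rad/s


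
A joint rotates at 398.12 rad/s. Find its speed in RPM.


RPM = 398.12 * 60/(2*pi) = 3801.7660

3801.7660 RPM


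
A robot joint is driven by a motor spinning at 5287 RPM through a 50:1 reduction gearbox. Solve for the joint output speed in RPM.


omega_joint = omega_motor / N = 5287 / 50 = 105.7400

105.7400 RPM


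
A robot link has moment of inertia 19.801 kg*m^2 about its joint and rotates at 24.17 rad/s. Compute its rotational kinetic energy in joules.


KE = (1/2)*I*omega^2 = 0.5*19.801*24.17^2 = 5783.7622

5783.7622 J


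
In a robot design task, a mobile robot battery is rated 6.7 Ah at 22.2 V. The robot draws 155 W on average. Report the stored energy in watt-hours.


E = capacity * V = 6.7*22.2 = 148.7400

148.7400 Wh


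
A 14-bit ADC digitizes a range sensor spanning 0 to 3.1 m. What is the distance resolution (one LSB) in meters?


res = range / 2^n = 3.1/2^14 = 3.1/16384 = 1.8921e-04

1.8921e-04 m


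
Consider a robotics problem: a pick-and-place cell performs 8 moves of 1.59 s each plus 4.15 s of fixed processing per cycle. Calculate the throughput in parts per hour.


T_cycle = 8*1.59 + 4.15 = 16.8700 s
rate = 3600/T = 213.3966

213.3966 parts/hour


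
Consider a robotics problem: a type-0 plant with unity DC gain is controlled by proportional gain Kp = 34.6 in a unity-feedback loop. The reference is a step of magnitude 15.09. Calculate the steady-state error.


e_ss = R/(1 + Kp) = 15.09/(1 + 34.6) = 15.09/35.6000 = 0.4239

0.4239


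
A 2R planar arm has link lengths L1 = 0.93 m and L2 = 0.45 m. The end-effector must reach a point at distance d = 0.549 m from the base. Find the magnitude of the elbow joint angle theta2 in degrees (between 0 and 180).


cos(th2) = (d^2 - L1^2 - L2^2)/(2*L1*L2) = (0.549^2 - 0.93^2 - 0.45^2)/(2*0.93*0.45) = -0.91517204
th2 = acos(-0.91517204) = 156.2302 deg

156.2302 degrees


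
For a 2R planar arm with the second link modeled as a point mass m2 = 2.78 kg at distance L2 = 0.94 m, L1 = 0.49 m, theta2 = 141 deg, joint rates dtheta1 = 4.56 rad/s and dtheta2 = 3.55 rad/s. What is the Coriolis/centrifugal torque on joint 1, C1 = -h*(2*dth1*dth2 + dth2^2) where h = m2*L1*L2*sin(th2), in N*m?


h = m2*L1*L2*sin(th2) = 2.78*0.49*0.94*sin(141 deg) = 0.805825
C1 = -h*(2*4.56*3.55 + 3.55^2) = -0.805825*44.9785 = -36.2448

-36.2448 N*m


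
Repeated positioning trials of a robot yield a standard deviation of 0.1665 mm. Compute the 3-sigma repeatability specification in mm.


repeatability = 3*sigma = 3*0.1665 = 0.4995

0.4995 mm


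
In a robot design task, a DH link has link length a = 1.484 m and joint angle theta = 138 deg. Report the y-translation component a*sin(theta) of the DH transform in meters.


a*sin(theta) = 1.484*sin(138 deg) = 0.9930

0.9930 m


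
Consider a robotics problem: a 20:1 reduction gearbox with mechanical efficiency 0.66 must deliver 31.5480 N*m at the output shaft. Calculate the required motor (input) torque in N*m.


tau_in = tau_out / (N * eta) = 31.5480 / (20 * 0.66) = 2.3900

2.3900 N*m


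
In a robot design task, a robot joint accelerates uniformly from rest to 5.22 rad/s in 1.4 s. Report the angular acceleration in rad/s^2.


alpha = delta_omega / t = 5.22 / 1.4 = 3.7286

3.7286 rad/s^2


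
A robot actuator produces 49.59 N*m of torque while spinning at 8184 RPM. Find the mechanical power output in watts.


omega = 8184 * 2*pi/60 = 857.026476 rad/s
P = tau * omega = 49.59 * 857.026476 = 42499.9429

42499.9429 W


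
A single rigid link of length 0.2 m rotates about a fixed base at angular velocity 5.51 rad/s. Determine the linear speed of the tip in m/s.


v = L*omega = 0.2 * 5.51 = 1.1020

1.1020 m/s
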